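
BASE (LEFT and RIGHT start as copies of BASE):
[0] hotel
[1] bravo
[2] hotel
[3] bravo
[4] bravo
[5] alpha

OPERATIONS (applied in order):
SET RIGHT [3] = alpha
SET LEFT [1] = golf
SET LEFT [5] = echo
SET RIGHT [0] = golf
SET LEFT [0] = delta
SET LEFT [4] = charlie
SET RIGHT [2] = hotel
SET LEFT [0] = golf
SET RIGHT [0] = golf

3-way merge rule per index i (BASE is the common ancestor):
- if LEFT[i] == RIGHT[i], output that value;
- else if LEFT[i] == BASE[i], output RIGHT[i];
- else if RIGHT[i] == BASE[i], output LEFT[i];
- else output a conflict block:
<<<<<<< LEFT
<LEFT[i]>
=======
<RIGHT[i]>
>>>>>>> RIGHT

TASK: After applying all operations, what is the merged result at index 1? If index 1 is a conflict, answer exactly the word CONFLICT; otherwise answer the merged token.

Answer: golf

Derivation:
Final LEFT:  [golf, golf, hotel, bravo, charlie, echo]
Final RIGHT: [golf, bravo, hotel, alpha, bravo, alpha]
i=0: L=golf R=golf -> agree -> golf
i=1: L=golf, R=bravo=BASE -> take LEFT -> golf
i=2: L=hotel R=hotel -> agree -> hotel
i=3: L=bravo=BASE, R=alpha -> take RIGHT -> alpha
i=4: L=charlie, R=bravo=BASE -> take LEFT -> charlie
i=5: L=echo, R=alpha=BASE -> take LEFT -> echo
Index 1 -> golf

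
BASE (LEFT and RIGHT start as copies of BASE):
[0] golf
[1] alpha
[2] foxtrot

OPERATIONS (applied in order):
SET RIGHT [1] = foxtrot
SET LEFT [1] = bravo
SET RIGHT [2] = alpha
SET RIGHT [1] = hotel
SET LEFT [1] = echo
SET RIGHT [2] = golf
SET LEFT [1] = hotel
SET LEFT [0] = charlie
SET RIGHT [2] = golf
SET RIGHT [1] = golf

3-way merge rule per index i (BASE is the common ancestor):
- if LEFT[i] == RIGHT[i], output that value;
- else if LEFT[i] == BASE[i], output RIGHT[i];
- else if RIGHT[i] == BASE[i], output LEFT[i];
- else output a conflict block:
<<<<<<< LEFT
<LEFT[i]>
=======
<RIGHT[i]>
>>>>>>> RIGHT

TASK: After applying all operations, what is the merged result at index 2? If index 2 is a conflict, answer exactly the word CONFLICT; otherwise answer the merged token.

Final LEFT:  [charlie, hotel, foxtrot]
Final RIGHT: [golf, golf, golf]
i=0: L=charlie, R=golf=BASE -> take LEFT -> charlie
i=1: BASE=alpha L=hotel R=golf all differ -> CONFLICT
i=2: L=foxtrot=BASE, R=golf -> take RIGHT -> golf
Index 2 -> golf

Answer: golf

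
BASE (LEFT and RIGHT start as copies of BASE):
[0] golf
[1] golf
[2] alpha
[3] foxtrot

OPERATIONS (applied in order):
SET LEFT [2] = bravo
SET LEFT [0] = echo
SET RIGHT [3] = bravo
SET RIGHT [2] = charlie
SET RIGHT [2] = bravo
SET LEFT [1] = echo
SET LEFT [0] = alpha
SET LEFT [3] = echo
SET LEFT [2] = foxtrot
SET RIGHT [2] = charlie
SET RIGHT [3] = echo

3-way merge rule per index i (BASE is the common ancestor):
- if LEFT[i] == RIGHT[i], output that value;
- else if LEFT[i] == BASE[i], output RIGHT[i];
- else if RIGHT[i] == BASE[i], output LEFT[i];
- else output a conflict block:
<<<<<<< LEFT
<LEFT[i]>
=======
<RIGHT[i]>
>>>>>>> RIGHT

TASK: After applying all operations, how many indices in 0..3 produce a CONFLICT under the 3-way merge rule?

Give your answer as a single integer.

Final LEFT:  [alpha, echo, foxtrot, echo]
Final RIGHT: [golf, golf, charlie, echo]
i=0: L=alpha, R=golf=BASE -> take LEFT -> alpha
i=1: L=echo, R=golf=BASE -> take LEFT -> echo
i=2: BASE=alpha L=foxtrot R=charlie all differ -> CONFLICT
i=3: L=echo R=echo -> agree -> echo
Conflict count: 1

Answer: 1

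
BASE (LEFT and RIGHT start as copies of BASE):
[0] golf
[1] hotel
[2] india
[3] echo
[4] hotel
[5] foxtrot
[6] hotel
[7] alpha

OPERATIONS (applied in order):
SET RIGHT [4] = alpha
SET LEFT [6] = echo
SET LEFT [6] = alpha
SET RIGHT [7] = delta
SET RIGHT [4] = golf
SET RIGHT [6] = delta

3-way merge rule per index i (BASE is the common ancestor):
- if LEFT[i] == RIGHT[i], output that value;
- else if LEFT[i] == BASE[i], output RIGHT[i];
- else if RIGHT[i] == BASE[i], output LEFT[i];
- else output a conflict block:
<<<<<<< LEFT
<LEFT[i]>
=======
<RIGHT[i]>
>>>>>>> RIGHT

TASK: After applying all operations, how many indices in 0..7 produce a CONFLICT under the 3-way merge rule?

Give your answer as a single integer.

Final LEFT:  [golf, hotel, india, echo, hotel, foxtrot, alpha, alpha]
Final RIGHT: [golf, hotel, india, echo, golf, foxtrot, delta, delta]
i=0: L=golf R=golf -> agree -> golf
i=1: L=hotel R=hotel -> agree -> hotel
i=2: L=india R=india -> agree -> india
i=3: L=echo R=echo -> agree -> echo
i=4: L=hotel=BASE, R=golf -> take RIGHT -> golf
i=5: L=foxtrot R=foxtrot -> agree -> foxtrot
i=6: BASE=hotel L=alpha R=delta all differ -> CONFLICT
i=7: L=alpha=BASE, R=delta -> take RIGHT -> delta
Conflict count: 1

Answer: 1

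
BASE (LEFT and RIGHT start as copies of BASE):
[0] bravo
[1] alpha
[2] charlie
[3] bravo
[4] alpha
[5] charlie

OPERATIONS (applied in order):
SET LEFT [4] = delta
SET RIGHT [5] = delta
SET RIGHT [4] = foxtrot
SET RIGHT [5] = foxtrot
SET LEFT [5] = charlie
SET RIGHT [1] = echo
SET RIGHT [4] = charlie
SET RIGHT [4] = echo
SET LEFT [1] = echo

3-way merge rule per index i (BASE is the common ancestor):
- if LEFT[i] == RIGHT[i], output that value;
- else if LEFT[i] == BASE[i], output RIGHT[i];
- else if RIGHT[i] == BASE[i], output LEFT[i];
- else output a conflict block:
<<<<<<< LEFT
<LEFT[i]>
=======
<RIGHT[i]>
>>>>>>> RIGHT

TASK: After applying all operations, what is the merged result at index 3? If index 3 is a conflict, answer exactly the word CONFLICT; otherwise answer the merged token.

Answer: bravo

Derivation:
Final LEFT:  [bravo, echo, charlie, bravo, delta, charlie]
Final RIGHT: [bravo, echo, charlie, bravo, echo, foxtrot]
i=0: L=bravo R=bravo -> agree -> bravo
i=1: L=echo R=echo -> agree -> echo
i=2: L=charlie R=charlie -> agree -> charlie
i=3: L=bravo R=bravo -> agree -> bravo
i=4: BASE=alpha L=delta R=echo all differ -> CONFLICT
i=5: L=charlie=BASE, R=foxtrot -> take RIGHT -> foxtrot
Index 3 -> bravo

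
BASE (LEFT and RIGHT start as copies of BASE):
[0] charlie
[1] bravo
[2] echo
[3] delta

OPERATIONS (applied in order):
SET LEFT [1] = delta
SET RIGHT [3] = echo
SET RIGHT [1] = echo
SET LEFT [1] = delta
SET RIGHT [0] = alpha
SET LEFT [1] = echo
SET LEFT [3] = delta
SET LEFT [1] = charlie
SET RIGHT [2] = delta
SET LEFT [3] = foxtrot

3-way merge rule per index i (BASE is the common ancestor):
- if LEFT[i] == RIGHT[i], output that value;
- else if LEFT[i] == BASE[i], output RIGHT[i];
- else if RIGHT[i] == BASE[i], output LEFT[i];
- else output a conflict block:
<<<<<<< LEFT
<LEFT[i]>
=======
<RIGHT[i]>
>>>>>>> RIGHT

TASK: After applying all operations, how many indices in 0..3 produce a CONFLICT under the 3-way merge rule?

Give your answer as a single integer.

Answer: 2

Derivation:
Final LEFT:  [charlie, charlie, echo, foxtrot]
Final RIGHT: [alpha, echo, delta, echo]
i=0: L=charlie=BASE, R=alpha -> take RIGHT -> alpha
i=1: BASE=bravo L=charlie R=echo all differ -> CONFLICT
i=2: L=echo=BASE, R=delta -> take RIGHT -> delta
i=3: BASE=delta L=foxtrot R=echo all differ -> CONFLICT
Conflict count: 2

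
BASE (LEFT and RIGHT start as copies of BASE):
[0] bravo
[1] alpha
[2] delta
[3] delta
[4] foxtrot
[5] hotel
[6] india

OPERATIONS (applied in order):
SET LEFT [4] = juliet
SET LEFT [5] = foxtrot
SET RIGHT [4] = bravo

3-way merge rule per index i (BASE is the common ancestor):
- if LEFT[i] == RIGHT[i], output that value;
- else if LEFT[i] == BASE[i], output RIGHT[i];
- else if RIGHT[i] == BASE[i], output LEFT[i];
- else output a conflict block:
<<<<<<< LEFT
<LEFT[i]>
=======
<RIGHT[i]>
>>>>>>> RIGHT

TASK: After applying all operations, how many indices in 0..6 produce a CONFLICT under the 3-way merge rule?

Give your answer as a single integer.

Final LEFT:  [bravo, alpha, delta, delta, juliet, foxtrot, india]
Final RIGHT: [bravo, alpha, delta, delta, bravo, hotel, india]
i=0: L=bravo R=bravo -> agree -> bravo
i=1: L=alpha R=alpha -> agree -> alpha
i=2: L=delta R=delta -> agree -> delta
i=3: L=delta R=delta -> agree -> delta
i=4: BASE=foxtrot L=juliet R=bravo all differ -> CONFLICT
i=5: L=foxtrot, R=hotel=BASE -> take LEFT -> foxtrot
i=6: L=india R=india -> agree -> india
Conflict count: 1

Answer: 1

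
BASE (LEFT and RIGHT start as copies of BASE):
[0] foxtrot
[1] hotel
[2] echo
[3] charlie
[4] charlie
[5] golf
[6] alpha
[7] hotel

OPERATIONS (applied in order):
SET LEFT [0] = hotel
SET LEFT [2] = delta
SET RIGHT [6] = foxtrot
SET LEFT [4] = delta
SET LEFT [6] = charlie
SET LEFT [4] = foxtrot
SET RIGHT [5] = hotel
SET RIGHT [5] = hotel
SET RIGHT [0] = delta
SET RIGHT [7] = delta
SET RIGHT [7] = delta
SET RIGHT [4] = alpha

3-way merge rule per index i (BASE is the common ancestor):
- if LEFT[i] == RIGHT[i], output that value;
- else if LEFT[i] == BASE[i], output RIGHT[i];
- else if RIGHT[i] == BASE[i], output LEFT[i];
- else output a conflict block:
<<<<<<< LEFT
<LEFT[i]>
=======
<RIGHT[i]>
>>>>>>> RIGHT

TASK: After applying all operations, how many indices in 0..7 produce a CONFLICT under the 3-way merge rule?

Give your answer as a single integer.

Answer: 3

Derivation:
Final LEFT:  [hotel, hotel, delta, charlie, foxtrot, golf, charlie, hotel]
Final RIGHT: [delta, hotel, echo, charlie, alpha, hotel, foxtrot, delta]
i=0: BASE=foxtrot L=hotel R=delta all differ -> CONFLICT
i=1: L=hotel R=hotel -> agree -> hotel
i=2: L=delta, R=echo=BASE -> take LEFT -> delta
i=3: L=charlie R=charlie -> agree -> charlie
i=4: BASE=charlie L=foxtrot R=alpha all differ -> CONFLICT
i=5: L=golf=BASE, R=hotel -> take RIGHT -> hotel
i=6: BASE=alpha L=charlie R=foxtrot all differ -> CONFLICT
i=7: L=hotel=BASE, R=delta -> take RIGHT -> delta
Conflict count: 3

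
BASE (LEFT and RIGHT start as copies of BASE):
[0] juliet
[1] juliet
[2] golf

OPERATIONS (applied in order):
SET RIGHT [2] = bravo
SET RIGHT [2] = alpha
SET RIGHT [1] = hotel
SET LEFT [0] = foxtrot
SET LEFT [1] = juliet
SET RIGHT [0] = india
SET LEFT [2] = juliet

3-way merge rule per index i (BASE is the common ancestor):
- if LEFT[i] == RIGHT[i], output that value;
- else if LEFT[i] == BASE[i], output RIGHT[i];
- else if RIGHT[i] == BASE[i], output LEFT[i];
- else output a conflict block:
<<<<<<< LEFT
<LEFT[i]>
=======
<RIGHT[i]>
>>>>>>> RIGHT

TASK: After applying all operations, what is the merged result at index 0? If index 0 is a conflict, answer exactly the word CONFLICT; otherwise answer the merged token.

Final LEFT:  [foxtrot, juliet, juliet]
Final RIGHT: [india, hotel, alpha]
i=0: BASE=juliet L=foxtrot R=india all differ -> CONFLICT
i=1: L=juliet=BASE, R=hotel -> take RIGHT -> hotel
i=2: BASE=golf L=juliet R=alpha all differ -> CONFLICT
Index 0 -> CONFLICT

Answer: CONFLICT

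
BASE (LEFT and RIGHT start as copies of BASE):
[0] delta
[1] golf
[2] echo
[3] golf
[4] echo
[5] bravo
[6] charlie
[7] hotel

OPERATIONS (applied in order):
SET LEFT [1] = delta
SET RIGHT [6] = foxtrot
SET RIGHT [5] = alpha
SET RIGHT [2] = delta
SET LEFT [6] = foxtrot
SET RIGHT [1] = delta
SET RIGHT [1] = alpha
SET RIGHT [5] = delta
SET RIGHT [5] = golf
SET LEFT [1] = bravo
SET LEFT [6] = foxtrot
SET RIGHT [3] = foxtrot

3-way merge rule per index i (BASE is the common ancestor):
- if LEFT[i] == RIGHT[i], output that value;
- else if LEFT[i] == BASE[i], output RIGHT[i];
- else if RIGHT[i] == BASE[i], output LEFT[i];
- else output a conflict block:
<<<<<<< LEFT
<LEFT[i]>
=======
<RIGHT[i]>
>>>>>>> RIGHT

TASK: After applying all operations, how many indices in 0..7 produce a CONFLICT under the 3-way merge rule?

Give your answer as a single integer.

Answer: 1

Derivation:
Final LEFT:  [delta, bravo, echo, golf, echo, bravo, foxtrot, hotel]
Final RIGHT: [delta, alpha, delta, foxtrot, echo, golf, foxtrot, hotel]
i=0: L=delta R=delta -> agree -> delta
i=1: BASE=golf L=bravo R=alpha all differ -> CONFLICT
i=2: L=echo=BASE, R=delta -> take RIGHT -> delta
i=3: L=golf=BASE, R=foxtrot -> take RIGHT -> foxtrot
i=4: L=echo R=echo -> agree -> echo
i=5: L=bravo=BASE, R=golf -> take RIGHT -> golf
i=6: L=foxtrot R=foxtrot -> agree -> foxtrot
i=7: L=hotel R=hotel -> agree -> hotel
Conflict count: 1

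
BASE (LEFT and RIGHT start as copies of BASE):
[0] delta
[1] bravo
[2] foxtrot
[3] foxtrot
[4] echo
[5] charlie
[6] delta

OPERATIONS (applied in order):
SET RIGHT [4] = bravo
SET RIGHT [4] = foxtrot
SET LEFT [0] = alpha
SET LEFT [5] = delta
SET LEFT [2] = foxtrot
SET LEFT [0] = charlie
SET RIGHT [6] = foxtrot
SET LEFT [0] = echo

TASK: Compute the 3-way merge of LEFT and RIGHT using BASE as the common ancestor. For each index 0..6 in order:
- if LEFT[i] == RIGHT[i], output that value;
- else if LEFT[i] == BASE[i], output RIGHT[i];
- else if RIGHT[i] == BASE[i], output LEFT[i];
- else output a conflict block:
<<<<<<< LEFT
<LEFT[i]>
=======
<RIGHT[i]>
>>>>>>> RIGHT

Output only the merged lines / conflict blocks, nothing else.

Final LEFT:  [echo, bravo, foxtrot, foxtrot, echo, delta, delta]
Final RIGHT: [delta, bravo, foxtrot, foxtrot, foxtrot, charlie, foxtrot]
i=0: L=echo, R=delta=BASE -> take LEFT -> echo
i=1: L=bravo R=bravo -> agree -> bravo
i=2: L=foxtrot R=foxtrot -> agree -> foxtrot
i=3: L=foxtrot R=foxtrot -> agree -> foxtrot
i=4: L=echo=BASE, R=foxtrot -> take RIGHT -> foxtrot
i=5: L=delta, R=charlie=BASE -> take LEFT -> delta
i=6: L=delta=BASE, R=foxtrot -> take RIGHT -> foxtrot

Answer: echo
bravo
foxtrot
foxtrot
foxtrot
delta
foxtrot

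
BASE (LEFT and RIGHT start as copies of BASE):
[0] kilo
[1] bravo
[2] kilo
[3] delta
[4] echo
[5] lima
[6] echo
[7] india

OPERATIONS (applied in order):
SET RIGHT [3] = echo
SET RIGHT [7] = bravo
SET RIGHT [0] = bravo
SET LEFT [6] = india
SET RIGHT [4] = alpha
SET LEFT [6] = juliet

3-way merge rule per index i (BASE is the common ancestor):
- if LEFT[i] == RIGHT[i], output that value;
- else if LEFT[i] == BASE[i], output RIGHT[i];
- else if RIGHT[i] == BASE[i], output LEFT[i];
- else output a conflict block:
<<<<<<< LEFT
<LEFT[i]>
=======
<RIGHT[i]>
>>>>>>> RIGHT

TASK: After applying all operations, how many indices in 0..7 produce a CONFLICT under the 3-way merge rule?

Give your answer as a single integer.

Final LEFT:  [kilo, bravo, kilo, delta, echo, lima, juliet, india]
Final RIGHT: [bravo, bravo, kilo, echo, alpha, lima, echo, bravo]
i=0: L=kilo=BASE, R=bravo -> take RIGHT -> bravo
i=1: L=bravo R=bravo -> agree -> bravo
i=2: L=kilo R=kilo -> agree -> kilo
i=3: L=delta=BASE, R=echo -> take RIGHT -> echo
i=4: L=echo=BASE, R=alpha -> take RIGHT -> alpha
i=5: L=lima R=lima -> agree -> lima
i=6: L=juliet, R=echo=BASE -> take LEFT -> juliet
i=7: L=india=BASE, R=bravo -> take RIGHT -> bravo
Conflict count: 0

Answer: 0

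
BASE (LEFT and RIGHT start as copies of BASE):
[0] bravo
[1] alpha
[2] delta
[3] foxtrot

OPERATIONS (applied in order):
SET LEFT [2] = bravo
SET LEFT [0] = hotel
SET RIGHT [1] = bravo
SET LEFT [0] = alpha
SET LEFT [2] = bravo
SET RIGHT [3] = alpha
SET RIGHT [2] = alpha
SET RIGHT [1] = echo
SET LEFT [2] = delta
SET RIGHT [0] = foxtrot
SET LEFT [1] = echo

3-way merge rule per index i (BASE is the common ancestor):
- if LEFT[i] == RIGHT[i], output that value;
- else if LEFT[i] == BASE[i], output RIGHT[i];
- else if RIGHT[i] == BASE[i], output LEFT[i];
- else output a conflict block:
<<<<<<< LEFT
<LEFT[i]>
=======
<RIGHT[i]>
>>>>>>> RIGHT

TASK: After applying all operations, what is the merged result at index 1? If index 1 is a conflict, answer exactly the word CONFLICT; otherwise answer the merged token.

Final LEFT:  [alpha, echo, delta, foxtrot]
Final RIGHT: [foxtrot, echo, alpha, alpha]
i=0: BASE=bravo L=alpha R=foxtrot all differ -> CONFLICT
i=1: L=echo R=echo -> agree -> echo
i=2: L=delta=BASE, R=alpha -> take RIGHT -> alpha
i=3: L=foxtrot=BASE, R=alpha -> take RIGHT -> alpha
Index 1 -> echo

Answer: echo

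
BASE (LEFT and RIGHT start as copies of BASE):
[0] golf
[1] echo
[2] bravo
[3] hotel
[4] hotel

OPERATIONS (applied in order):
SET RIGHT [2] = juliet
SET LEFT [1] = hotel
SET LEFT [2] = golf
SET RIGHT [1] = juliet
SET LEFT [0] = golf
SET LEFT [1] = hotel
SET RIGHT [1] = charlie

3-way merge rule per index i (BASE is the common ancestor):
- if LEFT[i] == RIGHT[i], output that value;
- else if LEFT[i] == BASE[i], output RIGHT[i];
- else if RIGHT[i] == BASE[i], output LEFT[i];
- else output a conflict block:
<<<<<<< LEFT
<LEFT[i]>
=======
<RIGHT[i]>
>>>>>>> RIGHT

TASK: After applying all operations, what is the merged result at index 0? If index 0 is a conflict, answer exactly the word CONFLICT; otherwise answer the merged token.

Final LEFT:  [golf, hotel, golf, hotel, hotel]
Final RIGHT: [golf, charlie, juliet, hotel, hotel]
i=0: L=golf R=golf -> agree -> golf
i=1: BASE=echo L=hotel R=charlie all differ -> CONFLICT
i=2: BASE=bravo L=golf R=juliet all differ -> CONFLICT
i=3: L=hotel R=hotel -> agree -> hotel
i=4: L=hotel R=hotel -> agree -> hotel
Index 0 -> golf

Answer: golf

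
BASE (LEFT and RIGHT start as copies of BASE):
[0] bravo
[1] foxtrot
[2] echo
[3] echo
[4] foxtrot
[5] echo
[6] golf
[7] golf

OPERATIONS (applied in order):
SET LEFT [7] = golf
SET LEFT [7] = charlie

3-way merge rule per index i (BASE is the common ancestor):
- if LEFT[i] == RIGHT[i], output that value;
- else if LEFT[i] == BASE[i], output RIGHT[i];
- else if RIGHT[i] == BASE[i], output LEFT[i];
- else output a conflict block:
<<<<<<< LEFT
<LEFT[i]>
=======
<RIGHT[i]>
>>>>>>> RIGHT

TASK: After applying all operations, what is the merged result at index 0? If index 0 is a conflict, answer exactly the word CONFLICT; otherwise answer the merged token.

Final LEFT:  [bravo, foxtrot, echo, echo, foxtrot, echo, golf, charlie]
Final RIGHT: [bravo, foxtrot, echo, echo, foxtrot, echo, golf, golf]
i=0: L=bravo R=bravo -> agree -> bravo
i=1: L=foxtrot R=foxtrot -> agree -> foxtrot
i=2: L=echo R=echo -> agree -> echo
i=3: L=echo R=echo -> agree -> echo
i=4: L=foxtrot R=foxtrot -> agree -> foxtrot
i=5: L=echo R=echo -> agree -> echo
i=6: L=golf R=golf -> agree -> golf
i=7: L=charlie, R=golf=BASE -> take LEFT -> charlie
Index 0 -> bravo

Answer: bravo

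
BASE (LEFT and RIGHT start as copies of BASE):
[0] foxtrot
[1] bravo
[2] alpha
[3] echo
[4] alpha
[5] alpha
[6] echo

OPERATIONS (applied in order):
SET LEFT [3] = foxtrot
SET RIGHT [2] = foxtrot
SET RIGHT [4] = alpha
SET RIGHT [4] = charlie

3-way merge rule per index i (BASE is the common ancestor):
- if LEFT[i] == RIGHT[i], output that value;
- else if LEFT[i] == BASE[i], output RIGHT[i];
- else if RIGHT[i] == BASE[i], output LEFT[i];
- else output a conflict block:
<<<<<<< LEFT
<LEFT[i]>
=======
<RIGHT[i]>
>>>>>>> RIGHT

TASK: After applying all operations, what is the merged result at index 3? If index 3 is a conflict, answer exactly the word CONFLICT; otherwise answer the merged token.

Answer: foxtrot

Derivation:
Final LEFT:  [foxtrot, bravo, alpha, foxtrot, alpha, alpha, echo]
Final RIGHT: [foxtrot, bravo, foxtrot, echo, charlie, alpha, echo]
i=0: L=foxtrot R=foxtrot -> agree -> foxtrot
i=1: L=bravo R=bravo -> agree -> bravo
i=2: L=alpha=BASE, R=foxtrot -> take RIGHT -> foxtrot
i=3: L=foxtrot, R=echo=BASE -> take LEFT -> foxtrot
i=4: L=alpha=BASE, R=charlie -> take RIGHT -> charlie
i=5: L=alpha R=alpha -> agree -> alpha
i=6: L=echo R=echo -> agree -> echo
Index 3 -> foxtrot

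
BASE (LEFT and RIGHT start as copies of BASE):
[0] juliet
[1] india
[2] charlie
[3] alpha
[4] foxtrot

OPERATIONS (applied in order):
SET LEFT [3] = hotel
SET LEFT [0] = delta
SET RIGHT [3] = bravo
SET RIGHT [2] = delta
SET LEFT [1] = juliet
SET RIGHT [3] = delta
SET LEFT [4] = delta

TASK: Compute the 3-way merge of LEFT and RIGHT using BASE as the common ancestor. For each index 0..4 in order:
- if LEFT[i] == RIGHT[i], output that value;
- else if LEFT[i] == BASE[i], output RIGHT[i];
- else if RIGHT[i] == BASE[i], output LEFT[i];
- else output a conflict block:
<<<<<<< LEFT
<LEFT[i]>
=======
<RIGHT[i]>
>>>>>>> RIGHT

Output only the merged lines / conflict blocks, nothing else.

Final LEFT:  [delta, juliet, charlie, hotel, delta]
Final RIGHT: [juliet, india, delta, delta, foxtrot]
i=0: L=delta, R=juliet=BASE -> take LEFT -> delta
i=1: L=juliet, R=india=BASE -> take LEFT -> juliet
i=2: L=charlie=BASE, R=delta -> take RIGHT -> delta
i=3: BASE=alpha L=hotel R=delta all differ -> CONFLICT
i=4: L=delta, R=foxtrot=BASE -> take LEFT -> delta

Answer: delta
juliet
delta
<<<<<<< LEFT
hotel
=======
delta
>>>>>>> RIGHT
delta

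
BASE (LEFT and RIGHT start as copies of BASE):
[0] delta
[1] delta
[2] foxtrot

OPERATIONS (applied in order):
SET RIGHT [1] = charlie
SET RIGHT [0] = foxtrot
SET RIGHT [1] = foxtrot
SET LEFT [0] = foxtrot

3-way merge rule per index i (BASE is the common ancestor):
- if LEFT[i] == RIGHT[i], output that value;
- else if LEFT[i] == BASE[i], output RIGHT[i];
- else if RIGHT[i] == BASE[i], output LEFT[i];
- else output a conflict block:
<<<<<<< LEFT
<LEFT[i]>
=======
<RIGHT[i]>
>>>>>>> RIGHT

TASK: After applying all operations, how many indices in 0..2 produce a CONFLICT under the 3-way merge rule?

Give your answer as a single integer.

Answer: 0

Derivation:
Final LEFT:  [foxtrot, delta, foxtrot]
Final RIGHT: [foxtrot, foxtrot, foxtrot]
i=0: L=foxtrot R=foxtrot -> agree -> foxtrot
i=1: L=delta=BASE, R=foxtrot -> take RIGHT -> foxtrot
i=2: L=foxtrot R=foxtrot -> agree -> foxtrot
Conflict count: 0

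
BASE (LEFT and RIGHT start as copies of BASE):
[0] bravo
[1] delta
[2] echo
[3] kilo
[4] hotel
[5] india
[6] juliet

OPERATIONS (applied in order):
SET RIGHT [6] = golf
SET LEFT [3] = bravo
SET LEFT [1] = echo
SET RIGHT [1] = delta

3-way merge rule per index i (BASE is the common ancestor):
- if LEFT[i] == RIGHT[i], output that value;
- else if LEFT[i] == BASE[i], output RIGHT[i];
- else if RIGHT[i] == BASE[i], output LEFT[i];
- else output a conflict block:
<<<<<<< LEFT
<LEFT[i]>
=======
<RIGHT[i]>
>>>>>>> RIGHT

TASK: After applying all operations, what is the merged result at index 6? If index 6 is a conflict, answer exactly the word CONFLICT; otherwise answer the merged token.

Answer: golf

Derivation:
Final LEFT:  [bravo, echo, echo, bravo, hotel, india, juliet]
Final RIGHT: [bravo, delta, echo, kilo, hotel, india, golf]
i=0: L=bravo R=bravo -> agree -> bravo
i=1: L=echo, R=delta=BASE -> take LEFT -> echo
i=2: L=echo R=echo -> agree -> echo
i=3: L=bravo, R=kilo=BASE -> take LEFT -> bravo
i=4: L=hotel R=hotel -> agree -> hotel
i=5: L=india R=india -> agree -> india
i=6: L=juliet=BASE, R=golf -> take RIGHT -> golf
Index 6 -> golf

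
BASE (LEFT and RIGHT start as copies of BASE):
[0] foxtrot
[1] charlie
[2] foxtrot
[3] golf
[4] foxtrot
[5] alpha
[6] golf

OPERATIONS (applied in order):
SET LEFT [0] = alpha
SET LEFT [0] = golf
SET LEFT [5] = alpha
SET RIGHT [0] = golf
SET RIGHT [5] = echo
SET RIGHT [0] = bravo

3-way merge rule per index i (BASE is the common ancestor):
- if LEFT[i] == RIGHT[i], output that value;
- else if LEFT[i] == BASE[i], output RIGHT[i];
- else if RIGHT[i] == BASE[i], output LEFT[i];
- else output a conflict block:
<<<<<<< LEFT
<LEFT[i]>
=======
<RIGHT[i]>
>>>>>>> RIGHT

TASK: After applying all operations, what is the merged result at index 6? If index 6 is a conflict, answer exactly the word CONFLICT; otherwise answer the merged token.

Answer: golf

Derivation:
Final LEFT:  [golf, charlie, foxtrot, golf, foxtrot, alpha, golf]
Final RIGHT: [bravo, charlie, foxtrot, golf, foxtrot, echo, golf]
i=0: BASE=foxtrot L=golf R=bravo all differ -> CONFLICT
i=1: L=charlie R=charlie -> agree -> charlie
i=2: L=foxtrot R=foxtrot -> agree -> foxtrot
i=3: L=golf R=golf -> agree -> golf
i=4: L=foxtrot R=foxtrot -> agree -> foxtrot
i=5: L=alpha=BASE, R=echo -> take RIGHT -> echo
i=6: L=golf R=golf -> agree -> golf
Index 6 -> golf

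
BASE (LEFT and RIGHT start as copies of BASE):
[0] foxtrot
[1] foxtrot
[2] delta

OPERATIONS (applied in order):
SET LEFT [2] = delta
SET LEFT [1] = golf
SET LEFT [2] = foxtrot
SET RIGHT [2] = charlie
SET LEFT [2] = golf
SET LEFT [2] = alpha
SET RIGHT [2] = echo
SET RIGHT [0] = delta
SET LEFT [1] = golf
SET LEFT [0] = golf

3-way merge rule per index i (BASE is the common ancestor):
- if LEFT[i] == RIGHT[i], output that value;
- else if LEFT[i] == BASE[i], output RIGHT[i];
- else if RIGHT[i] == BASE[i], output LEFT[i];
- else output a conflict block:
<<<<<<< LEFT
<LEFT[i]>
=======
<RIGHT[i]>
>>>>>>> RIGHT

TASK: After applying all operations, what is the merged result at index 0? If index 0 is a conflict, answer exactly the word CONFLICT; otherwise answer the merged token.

Final LEFT:  [golf, golf, alpha]
Final RIGHT: [delta, foxtrot, echo]
i=0: BASE=foxtrot L=golf R=delta all differ -> CONFLICT
i=1: L=golf, R=foxtrot=BASE -> take LEFT -> golf
i=2: BASE=delta L=alpha R=echo all differ -> CONFLICT
Index 0 -> CONFLICT

Answer: CONFLICT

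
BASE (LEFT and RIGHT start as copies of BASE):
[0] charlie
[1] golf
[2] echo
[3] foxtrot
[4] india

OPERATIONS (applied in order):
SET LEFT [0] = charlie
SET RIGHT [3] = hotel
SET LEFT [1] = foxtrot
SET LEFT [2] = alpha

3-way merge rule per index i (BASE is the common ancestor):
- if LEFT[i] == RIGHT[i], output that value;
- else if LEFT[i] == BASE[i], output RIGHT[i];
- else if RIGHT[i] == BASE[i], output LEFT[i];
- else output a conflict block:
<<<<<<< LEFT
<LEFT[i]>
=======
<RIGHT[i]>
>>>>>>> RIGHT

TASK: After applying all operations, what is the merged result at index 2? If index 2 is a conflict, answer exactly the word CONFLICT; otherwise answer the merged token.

Answer: alpha

Derivation:
Final LEFT:  [charlie, foxtrot, alpha, foxtrot, india]
Final RIGHT: [charlie, golf, echo, hotel, india]
i=0: L=charlie R=charlie -> agree -> charlie
i=1: L=foxtrot, R=golf=BASE -> take LEFT -> foxtrot
i=2: L=alpha, R=echo=BASE -> take LEFT -> alpha
i=3: L=foxtrot=BASE, R=hotel -> take RIGHT -> hotel
i=4: L=india R=india -> agree -> india
Index 2 -> alpha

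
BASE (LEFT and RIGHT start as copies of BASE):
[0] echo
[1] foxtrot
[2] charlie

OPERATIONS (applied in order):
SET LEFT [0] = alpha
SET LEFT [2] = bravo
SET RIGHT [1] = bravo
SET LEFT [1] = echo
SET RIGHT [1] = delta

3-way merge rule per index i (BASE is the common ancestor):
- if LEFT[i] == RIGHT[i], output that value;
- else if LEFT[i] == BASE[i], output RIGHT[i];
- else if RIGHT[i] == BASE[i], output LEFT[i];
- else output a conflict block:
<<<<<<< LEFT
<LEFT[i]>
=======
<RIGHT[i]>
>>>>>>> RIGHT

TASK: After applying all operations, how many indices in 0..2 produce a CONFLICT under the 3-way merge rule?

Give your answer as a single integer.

Answer: 1

Derivation:
Final LEFT:  [alpha, echo, bravo]
Final RIGHT: [echo, delta, charlie]
i=0: L=alpha, R=echo=BASE -> take LEFT -> alpha
i=1: BASE=foxtrot L=echo R=delta all differ -> CONFLICT
i=2: L=bravo, R=charlie=BASE -> take LEFT -> bravo
Conflict count: 1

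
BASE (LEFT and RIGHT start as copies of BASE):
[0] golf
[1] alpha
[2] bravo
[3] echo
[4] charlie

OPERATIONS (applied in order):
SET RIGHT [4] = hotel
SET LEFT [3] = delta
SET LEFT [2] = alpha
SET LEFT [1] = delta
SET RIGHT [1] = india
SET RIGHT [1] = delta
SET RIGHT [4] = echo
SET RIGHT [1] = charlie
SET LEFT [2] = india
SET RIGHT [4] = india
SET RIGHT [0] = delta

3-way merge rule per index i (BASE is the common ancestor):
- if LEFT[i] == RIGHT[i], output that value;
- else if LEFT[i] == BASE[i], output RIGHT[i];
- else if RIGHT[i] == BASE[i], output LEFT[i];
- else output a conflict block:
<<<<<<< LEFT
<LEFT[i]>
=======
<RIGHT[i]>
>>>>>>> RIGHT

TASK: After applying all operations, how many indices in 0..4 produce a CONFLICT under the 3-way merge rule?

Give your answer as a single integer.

Final LEFT:  [golf, delta, india, delta, charlie]
Final RIGHT: [delta, charlie, bravo, echo, india]
i=0: L=golf=BASE, R=delta -> take RIGHT -> delta
i=1: BASE=alpha L=delta R=charlie all differ -> CONFLICT
i=2: L=india, R=bravo=BASE -> take LEFT -> india
i=3: L=delta, R=echo=BASE -> take LEFT -> delta
i=4: L=charlie=BASE, R=india -> take RIGHT -> india
Conflict count: 1

Answer: 1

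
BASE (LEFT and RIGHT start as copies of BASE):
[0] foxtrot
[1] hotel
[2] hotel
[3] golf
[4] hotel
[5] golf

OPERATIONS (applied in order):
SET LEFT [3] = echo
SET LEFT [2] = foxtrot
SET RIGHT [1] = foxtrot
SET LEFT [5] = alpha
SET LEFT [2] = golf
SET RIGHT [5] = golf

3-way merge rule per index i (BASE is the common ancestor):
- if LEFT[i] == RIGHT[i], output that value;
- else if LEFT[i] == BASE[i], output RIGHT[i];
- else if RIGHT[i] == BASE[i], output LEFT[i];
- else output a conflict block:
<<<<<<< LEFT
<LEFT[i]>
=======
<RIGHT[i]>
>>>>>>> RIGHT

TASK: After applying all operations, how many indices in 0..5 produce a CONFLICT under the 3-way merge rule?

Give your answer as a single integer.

Answer: 0

Derivation:
Final LEFT:  [foxtrot, hotel, golf, echo, hotel, alpha]
Final RIGHT: [foxtrot, foxtrot, hotel, golf, hotel, golf]
i=0: L=foxtrot R=foxtrot -> agree -> foxtrot
i=1: L=hotel=BASE, R=foxtrot -> take RIGHT -> foxtrot
i=2: L=golf, R=hotel=BASE -> take LEFT -> golf
i=3: L=echo, R=golf=BASE -> take LEFT -> echo
i=4: L=hotel R=hotel -> agree -> hotel
i=5: L=alpha, R=golf=BASE -> take LEFT -> alpha
Conflict count: 0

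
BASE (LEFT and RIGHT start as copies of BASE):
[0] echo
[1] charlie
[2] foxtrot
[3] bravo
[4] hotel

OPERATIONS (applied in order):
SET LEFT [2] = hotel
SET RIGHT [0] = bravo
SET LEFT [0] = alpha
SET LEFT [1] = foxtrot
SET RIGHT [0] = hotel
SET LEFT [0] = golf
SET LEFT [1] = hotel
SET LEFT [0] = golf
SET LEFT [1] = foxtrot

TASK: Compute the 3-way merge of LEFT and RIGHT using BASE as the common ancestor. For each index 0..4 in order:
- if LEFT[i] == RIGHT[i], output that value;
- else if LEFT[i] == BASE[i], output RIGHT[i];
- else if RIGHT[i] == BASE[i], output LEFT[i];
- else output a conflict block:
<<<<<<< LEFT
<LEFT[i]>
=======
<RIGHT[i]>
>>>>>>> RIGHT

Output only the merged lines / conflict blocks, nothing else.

Answer: <<<<<<< LEFT
golf
=======
hotel
>>>>>>> RIGHT
foxtrot
hotel
bravo
hotel

Derivation:
Final LEFT:  [golf, foxtrot, hotel, bravo, hotel]
Final RIGHT: [hotel, charlie, foxtrot, bravo, hotel]
i=0: BASE=echo L=golf R=hotel all differ -> CONFLICT
i=1: L=foxtrot, R=charlie=BASE -> take LEFT -> foxtrot
i=2: L=hotel, R=foxtrot=BASE -> take LEFT -> hotel
i=3: L=bravo R=bravo -> agree -> bravo
i=4: L=hotel R=hotel -> agree -> hotel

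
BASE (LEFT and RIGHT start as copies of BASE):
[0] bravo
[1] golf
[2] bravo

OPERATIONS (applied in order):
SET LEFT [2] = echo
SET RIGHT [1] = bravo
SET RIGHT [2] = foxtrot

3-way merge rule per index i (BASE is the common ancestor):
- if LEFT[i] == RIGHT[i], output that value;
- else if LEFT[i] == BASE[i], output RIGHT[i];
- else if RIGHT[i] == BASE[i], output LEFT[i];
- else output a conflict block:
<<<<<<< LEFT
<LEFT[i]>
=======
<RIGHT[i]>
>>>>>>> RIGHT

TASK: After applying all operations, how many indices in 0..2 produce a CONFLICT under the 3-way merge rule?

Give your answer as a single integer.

Final LEFT:  [bravo, golf, echo]
Final RIGHT: [bravo, bravo, foxtrot]
i=0: L=bravo R=bravo -> agree -> bravo
i=1: L=golf=BASE, R=bravo -> take RIGHT -> bravo
i=2: BASE=bravo L=echo R=foxtrot all differ -> CONFLICT
Conflict count: 1

Answer: 1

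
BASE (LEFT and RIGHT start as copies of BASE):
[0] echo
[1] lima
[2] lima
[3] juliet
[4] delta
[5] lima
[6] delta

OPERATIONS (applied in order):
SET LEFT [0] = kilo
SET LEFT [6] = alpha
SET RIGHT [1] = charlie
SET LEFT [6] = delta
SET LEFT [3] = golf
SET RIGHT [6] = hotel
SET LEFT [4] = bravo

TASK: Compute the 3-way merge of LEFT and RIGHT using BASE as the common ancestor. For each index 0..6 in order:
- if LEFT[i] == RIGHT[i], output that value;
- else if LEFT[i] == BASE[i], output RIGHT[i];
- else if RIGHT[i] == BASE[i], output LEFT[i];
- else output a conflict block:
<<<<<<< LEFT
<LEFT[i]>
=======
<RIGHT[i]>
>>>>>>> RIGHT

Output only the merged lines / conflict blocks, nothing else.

Answer: kilo
charlie
lima
golf
bravo
lima
hotel

Derivation:
Final LEFT:  [kilo, lima, lima, golf, bravo, lima, delta]
Final RIGHT: [echo, charlie, lima, juliet, delta, lima, hotel]
i=0: L=kilo, R=echo=BASE -> take LEFT -> kilo
i=1: L=lima=BASE, R=charlie -> take RIGHT -> charlie
i=2: L=lima R=lima -> agree -> lima
i=3: L=golf, R=juliet=BASE -> take LEFT -> golf
i=4: L=bravo, R=delta=BASE -> take LEFT -> bravo
i=5: L=lima R=lima -> agree -> lima
i=6: L=delta=BASE, R=hotel -> take RIGHT -> hotel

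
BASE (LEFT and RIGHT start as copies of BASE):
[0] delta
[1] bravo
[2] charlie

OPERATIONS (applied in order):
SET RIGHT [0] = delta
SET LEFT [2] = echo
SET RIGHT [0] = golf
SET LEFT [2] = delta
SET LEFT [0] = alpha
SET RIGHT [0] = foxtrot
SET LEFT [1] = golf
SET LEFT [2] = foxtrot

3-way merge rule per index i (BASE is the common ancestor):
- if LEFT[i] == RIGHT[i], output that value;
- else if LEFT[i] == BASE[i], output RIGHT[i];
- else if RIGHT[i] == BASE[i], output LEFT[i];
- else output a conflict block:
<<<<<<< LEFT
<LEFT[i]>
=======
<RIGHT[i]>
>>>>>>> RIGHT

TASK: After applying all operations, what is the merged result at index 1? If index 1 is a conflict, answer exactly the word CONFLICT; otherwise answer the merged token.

Final LEFT:  [alpha, golf, foxtrot]
Final RIGHT: [foxtrot, bravo, charlie]
i=0: BASE=delta L=alpha R=foxtrot all differ -> CONFLICT
i=1: L=golf, R=bravo=BASE -> take LEFT -> golf
i=2: L=foxtrot, R=charlie=BASE -> take LEFT -> foxtrot
Index 1 -> golf

Answer: golf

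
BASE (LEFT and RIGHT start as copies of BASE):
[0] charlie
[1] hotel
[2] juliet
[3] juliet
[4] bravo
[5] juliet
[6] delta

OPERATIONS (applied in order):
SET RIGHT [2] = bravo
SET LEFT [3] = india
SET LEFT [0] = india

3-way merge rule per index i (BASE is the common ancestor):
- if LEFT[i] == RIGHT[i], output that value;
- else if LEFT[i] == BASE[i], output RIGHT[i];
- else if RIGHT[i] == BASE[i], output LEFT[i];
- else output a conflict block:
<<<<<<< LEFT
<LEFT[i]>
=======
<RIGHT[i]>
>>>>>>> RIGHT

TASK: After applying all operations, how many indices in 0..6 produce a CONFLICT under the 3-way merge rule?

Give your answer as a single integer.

Final LEFT:  [india, hotel, juliet, india, bravo, juliet, delta]
Final RIGHT: [charlie, hotel, bravo, juliet, bravo, juliet, delta]
i=0: L=india, R=charlie=BASE -> take LEFT -> india
i=1: L=hotel R=hotel -> agree -> hotel
i=2: L=juliet=BASE, R=bravo -> take RIGHT -> bravo
i=3: L=india, R=juliet=BASE -> take LEFT -> india
i=4: L=bravo R=bravo -> agree -> bravo
i=5: L=juliet R=juliet -> agree -> juliet
i=6: L=delta R=delta -> agree -> delta
Conflict count: 0

Answer: 0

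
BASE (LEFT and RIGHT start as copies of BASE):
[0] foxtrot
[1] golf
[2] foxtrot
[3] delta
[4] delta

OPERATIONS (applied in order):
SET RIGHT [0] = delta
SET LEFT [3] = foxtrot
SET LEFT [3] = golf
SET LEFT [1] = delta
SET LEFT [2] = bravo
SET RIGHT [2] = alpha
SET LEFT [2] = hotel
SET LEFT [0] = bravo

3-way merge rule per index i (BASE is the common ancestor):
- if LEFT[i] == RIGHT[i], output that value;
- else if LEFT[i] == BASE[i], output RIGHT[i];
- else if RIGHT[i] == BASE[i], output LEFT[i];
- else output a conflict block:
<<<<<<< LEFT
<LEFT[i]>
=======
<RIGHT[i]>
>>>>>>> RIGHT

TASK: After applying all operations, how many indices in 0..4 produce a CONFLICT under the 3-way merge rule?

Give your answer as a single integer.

Answer: 2

Derivation:
Final LEFT:  [bravo, delta, hotel, golf, delta]
Final RIGHT: [delta, golf, alpha, delta, delta]
i=0: BASE=foxtrot L=bravo R=delta all differ -> CONFLICT
i=1: L=delta, R=golf=BASE -> take LEFT -> delta
i=2: BASE=foxtrot L=hotel R=alpha all differ -> CONFLICT
i=3: L=golf, R=delta=BASE -> take LEFT -> golf
i=4: L=delta R=delta -> agree -> delta
Conflict count: 2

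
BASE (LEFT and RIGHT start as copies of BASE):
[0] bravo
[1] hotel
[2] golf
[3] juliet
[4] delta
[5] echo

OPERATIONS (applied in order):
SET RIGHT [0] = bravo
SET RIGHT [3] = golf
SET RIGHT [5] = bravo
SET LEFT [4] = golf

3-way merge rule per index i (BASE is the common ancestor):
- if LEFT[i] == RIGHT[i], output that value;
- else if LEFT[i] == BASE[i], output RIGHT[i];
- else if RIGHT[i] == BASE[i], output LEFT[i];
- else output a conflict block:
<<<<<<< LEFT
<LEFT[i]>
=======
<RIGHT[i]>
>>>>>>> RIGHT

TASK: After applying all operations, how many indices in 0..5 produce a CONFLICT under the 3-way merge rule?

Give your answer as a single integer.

Final LEFT:  [bravo, hotel, golf, juliet, golf, echo]
Final RIGHT: [bravo, hotel, golf, golf, delta, bravo]
i=0: L=bravo R=bravo -> agree -> bravo
i=1: L=hotel R=hotel -> agree -> hotel
i=2: L=golf R=golf -> agree -> golf
i=3: L=juliet=BASE, R=golf -> take RIGHT -> golf
i=4: L=golf, R=delta=BASE -> take LEFT -> golf
i=5: L=echo=BASE, R=bravo -> take RIGHT -> bravo
Conflict count: 0

Answer: 0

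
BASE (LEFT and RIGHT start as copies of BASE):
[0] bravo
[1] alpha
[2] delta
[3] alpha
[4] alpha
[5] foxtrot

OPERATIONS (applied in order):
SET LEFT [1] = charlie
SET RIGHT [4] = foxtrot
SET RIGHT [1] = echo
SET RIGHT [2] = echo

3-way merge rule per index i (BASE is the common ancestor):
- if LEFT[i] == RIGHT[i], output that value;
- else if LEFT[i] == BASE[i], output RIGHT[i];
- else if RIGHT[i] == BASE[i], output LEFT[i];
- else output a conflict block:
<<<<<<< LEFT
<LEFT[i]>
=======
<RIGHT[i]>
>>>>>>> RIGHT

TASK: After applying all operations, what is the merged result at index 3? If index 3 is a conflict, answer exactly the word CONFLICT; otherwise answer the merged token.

Answer: alpha

Derivation:
Final LEFT:  [bravo, charlie, delta, alpha, alpha, foxtrot]
Final RIGHT: [bravo, echo, echo, alpha, foxtrot, foxtrot]
i=0: L=bravo R=bravo -> agree -> bravo
i=1: BASE=alpha L=charlie R=echo all differ -> CONFLICT
i=2: L=delta=BASE, R=echo -> take RIGHT -> echo
i=3: L=alpha R=alpha -> agree -> alpha
i=4: L=alpha=BASE, R=foxtrot -> take RIGHT -> foxtrot
i=5: L=foxtrot R=foxtrot -> agree -> foxtrot
Index 3 -> alpha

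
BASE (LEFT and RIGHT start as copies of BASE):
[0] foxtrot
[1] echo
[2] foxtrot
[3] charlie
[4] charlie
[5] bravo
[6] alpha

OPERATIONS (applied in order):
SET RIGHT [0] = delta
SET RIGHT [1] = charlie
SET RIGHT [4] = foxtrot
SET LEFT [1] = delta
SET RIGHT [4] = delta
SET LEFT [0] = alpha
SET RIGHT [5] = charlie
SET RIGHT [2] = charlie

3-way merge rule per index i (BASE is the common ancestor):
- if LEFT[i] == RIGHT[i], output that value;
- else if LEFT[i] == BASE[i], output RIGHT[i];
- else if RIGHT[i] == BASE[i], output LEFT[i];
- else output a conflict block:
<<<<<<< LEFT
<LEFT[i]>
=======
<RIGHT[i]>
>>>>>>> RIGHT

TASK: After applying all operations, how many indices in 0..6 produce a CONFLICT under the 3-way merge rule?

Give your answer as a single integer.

Final LEFT:  [alpha, delta, foxtrot, charlie, charlie, bravo, alpha]
Final RIGHT: [delta, charlie, charlie, charlie, delta, charlie, alpha]
i=0: BASE=foxtrot L=alpha R=delta all differ -> CONFLICT
i=1: BASE=echo L=delta R=charlie all differ -> CONFLICT
i=2: L=foxtrot=BASE, R=charlie -> take RIGHT -> charlie
i=3: L=charlie R=charlie -> agree -> charlie
i=4: L=charlie=BASE, R=delta -> take RIGHT -> delta
i=5: L=bravo=BASE, R=charlie -> take RIGHT -> charlie
i=6: L=alpha R=alpha -> agree -> alpha
Conflict count: 2

Answer: 2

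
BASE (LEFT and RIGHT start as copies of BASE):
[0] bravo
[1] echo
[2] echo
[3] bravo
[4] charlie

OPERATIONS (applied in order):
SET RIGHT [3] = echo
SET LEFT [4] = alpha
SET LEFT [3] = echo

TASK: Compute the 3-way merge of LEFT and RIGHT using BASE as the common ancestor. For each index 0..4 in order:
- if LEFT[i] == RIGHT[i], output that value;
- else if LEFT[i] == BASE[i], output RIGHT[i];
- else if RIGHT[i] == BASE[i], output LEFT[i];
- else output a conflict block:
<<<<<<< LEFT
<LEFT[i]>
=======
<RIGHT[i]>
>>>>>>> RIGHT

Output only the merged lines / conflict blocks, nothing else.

Answer: bravo
echo
echo
echo
alpha

Derivation:
Final LEFT:  [bravo, echo, echo, echo, alpha]
Final RIGHT: [bravo, echo, echo, echo, charlie]
i=0: L=bravo R=bravo -> agree -> bravo
i=1: L=echo R=echo -> agree -> echo
i=2: L=echo R=echo -> agree -> echo
i=3: L=echo R=echo -> agree -> echo
i=4: L=alpha, R=charlie=BASE -> take LEFT -> alpha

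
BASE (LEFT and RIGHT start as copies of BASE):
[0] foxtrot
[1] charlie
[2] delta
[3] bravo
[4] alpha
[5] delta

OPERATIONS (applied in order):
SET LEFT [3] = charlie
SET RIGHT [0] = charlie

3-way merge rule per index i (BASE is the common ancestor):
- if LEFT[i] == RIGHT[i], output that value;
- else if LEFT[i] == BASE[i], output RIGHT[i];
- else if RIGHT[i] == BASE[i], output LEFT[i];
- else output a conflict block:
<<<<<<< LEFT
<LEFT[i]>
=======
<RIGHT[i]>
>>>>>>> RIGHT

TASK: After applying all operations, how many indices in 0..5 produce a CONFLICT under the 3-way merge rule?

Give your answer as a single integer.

Final LEFT:  [foxtrot, charlie, delta, charlie, alpha, delta]
Final RIGHT: [charlie, charlie, delta, bravo, alpha, delta]
i=0: L=foxtrot=BASE, R=charlie -> take RIGHT -> charlie
i=1: L=charlie R=charlie -> agree -> charlie
i=2: L=delta R=delta -> agree -> delta
i=3: L=charlie, R=bravo=BASE -> take LEFT -> charlie
i=4: L=alpha R=alpha -> agree -> alpha
i=5: L=delta R=delta -> agree -> delta
Conflict count: 0

Answer: 0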